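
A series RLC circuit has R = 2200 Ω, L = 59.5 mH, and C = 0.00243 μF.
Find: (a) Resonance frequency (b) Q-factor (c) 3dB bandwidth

Step 1 — Resonance: ω₀ = 1/√(LC) = 1/√(0.0595·2.43e-09) = 8.316e+04 rad/s.
Step 2 — f₀ = ω₀/(2π) = 1.324e+04 Hz.
Step 3 — Series Q: Q = ω₀L/R = 8.316e+04·0.0595/2200 = 2.249.
Step 4 — Bandwidth: Δω = ω₀/Q = 3.697e+04 rad/s; BW = Δω/(2π) = 5885 Hz.

(a) f₀ = 1.324e+04 Hz  (b) Q = 2.249  (c) BW = 5885 Hz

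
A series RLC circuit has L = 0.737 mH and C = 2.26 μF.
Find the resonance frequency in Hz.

Step 1 — Resonance condition Im(Z)=0 gives ω₀ = 1/√(LC).
Step 2 — ω₀ = 1/√(0.000737·2.26e-06) = 2.45e+04 rad/s.
Step 3 — f₀ = ω₀/(2π) = 3900 Hz.

f₀ = 3900 Hz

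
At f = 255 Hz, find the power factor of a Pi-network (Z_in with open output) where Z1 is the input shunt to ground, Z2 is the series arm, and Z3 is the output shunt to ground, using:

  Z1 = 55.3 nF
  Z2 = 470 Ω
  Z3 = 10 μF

Step 1 — Angular frequency: ω = 2π·f = 2π·255 = 1602 rad/s.
Step 2 — Component impedances:
  Z1: Z = 1/(jωC) = -j/(ω·C) = 0 - j1.129e+04 Ω
  Z2: Z = R = 470 Ω
  Z3: Z = 1/(jωC) = -j/(ω·C) = 0 - j62.41 Ω
Step 3 — With open output, the series arm Z2 and the output shunt Z3 appear in series to ground: Z2 + Z3 = 470 - j62.41 Ω.
Step 4 — Parallel with input shunt Z1: Z_in = Z1 || (Z2 + Z3) = 464 - j81.29 Ω = 471.1∠-9.9° Ω.
Step 5 — Power factor: PF = cos(φ) = Re(Z)/|Z| = 464.05/471.11 = 0.985.
Step 6 — Type: Im(Z) = -81.29 ⇒ leading (phase φ = -9.9°).

PF = 0.985 (leading, φ = -9.9°)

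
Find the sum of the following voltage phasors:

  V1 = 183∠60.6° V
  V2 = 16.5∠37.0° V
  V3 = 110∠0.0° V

Step 1 — Convert each phasor to rectangular form:
  V1 = 183·(cos(60.6°) + j·sin(60.6°)) = 89.84 + j159.4 V
  V2 = 16.5·(cos(37.0°) + j·sin(37.0°)) = 13.18 + j9.93 V
  V3 = 110·(cos(0.0°) + j·sin(0.0°)) = 110 V
Step 2 — Sum components: V_total = 213 + j169.4 V.
Step 3 — Convert to polar: |V_total| = 272.1 V, ∠V_total = 38.5°.

V_total = 272.1∠38.5° V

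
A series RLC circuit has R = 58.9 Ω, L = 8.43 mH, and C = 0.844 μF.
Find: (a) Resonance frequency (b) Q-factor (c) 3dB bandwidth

Step 1 — Resonance condition Im(Z)=0 gives ω₀ = 1/√(LC).
Step 2 — ω₀ = 1/√(0.00843·8.44e-07) = 1.186e+04 rad/s.
Step 3 — f₀ = ω₀/(2π) = 1887 Hz.
Step 4 — Series Q: Q = ω₀L/R = 1.186e+04·0.00843/58.9 = 1.697.
Step 5 — 3dB bandwidth: Δω = ω₀/Q = 6987 rad/s; BW = Δω/(2π) = 1112 Hz.

(a) f₀ = 1887 Hz  (b) Q = 1.697  (c) BW = 1112 Hz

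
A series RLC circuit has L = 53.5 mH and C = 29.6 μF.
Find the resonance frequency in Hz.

Step 1 — Resonance condition Im(Z)=0 gives ω₀ = 1/√(LC).
Step 2 — ω₀ = 1/√(0.0535·2.96e-05) = 794.7 rad/s.
Step 3 — f₀ = ω₀/(2π) = 126.5 Hz.

f₀ = 126.5 Hz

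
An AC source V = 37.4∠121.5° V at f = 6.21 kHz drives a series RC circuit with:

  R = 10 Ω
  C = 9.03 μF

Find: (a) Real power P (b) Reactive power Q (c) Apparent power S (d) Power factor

Step 1 — Angular frequency: ω = 2π·f = 2π·6210 = 3.902e+04 rad/s.
Step 2 — Component impedances:
  R: Z = R = 10 Ω
  C: Z = 1/(jωC) = -j/(ω·C) = 0 - j2.838 Ω
Step 3 — Series combination: Z_total = R + C = 10 - j2.838 Ω = 10.39∠-15.8° Ω.
Step 4 — Source phasor: V = 37.4∠121.5° V = -19.54 + j31.89 V.
Step 5 — Current: I = V / Z = -2.646 + j2.438 A = 3.598∠137.3° A.
Step 6 — Complex power: S = V·I* = 129.4 - j36.74 VA.
Step 7 — Real power: P = Re(S) = 129.4 W.
Step 8 — Reactive power: Q = Im(S) = -36.74 VAR.
Step 9 — Apparent power: |S| = 134.6 VA.
Step 10 — Power factor: PF = P/|S| = 0.962 (leading).

(a) P = 129.4 W  (b) Q = -36.74 VAR  (c) S = 134.6 VA  (d) PF = 0.962 (leading)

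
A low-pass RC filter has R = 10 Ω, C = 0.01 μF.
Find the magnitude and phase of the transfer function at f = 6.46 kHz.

Step 1 — Angular frequency: ω = 2π·6460 = 4.059e+04 rad/s.
Step 2 — Transfer function: H(jω) = 1/(1 + jωRC).
Step 3 — Denominator: 1 + jωRC = 1 + j·4.059e+04·10·1e-08 = 1 + j0.004059.
Step 4 — H = 1 - j0.004059.
Step 5 — Magnitude: |H| = 1 (-0.0 dB); phase: φ = -0.2°.

|H| = 1 (-0.0 dB), φ = -0.2°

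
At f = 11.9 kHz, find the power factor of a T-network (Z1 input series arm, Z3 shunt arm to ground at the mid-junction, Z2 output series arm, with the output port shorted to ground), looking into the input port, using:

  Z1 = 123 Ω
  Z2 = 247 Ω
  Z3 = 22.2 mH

Step 1 — Angular frequency: ω = 2π·f = 2π·1.19e+04 = 7.477e+04 rad/s.
Step 2 — Component impedances:
  Z1: Z = R = 123 Ω
  Z2: Z = R = 247 Ω
  Z3: Z = jωL = j·7.477e+04·0.0222 = 0 + j1660 Ω
Step 3 — With the output port shorted to ground, the output series arm Z2 runs from the junction to ground; the shunt arm Z3 also runs from the junction to ground. They appear in parallel: Z3 || Z2 = 241.6 + j35.96 Ω.
Step 4 — Series with input arm Z1: Z_in = Z1 + (Z3 || Z2) = 364.6 + j35.96 Ω = 366.4∠5.6° Ω.
Step 5 — Power factor: PF = cos(φ) = Re(Z)/|Z| = 364.65/366.42 = 0.9952.
Step 6 — Type: Im(Z) = 35.96 ⇒ lagging (phase φ = 5.6°).

PF = 0.9952 (lagging, φ = 5.6°)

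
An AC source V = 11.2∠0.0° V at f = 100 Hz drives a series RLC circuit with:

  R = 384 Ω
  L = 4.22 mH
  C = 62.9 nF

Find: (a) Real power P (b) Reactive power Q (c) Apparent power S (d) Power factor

Step 1 — Angular frequency: ω = 2π·f = 2π·100 = 628.3 rad/s.
Step 2 — Component impedances:
  R: Z = R = 384 Ω
  L: Z = jωL = j·628.3·0.00422 = 0 + j2.652 Ω
  C: Z = 1/(jωC) = -j/(ω·C) = 0 - j2.53e+04 Ω
Step 3 — Series combination: Z_total = R + L + C = 384 - j2.53e+04 Ω = 2.53e+04∠-89.1° Ω.
Step 4 — Source phasor: V = 11.2∠0.0° V = 11.2 V.
Step 5 — Current: I = V / Z = 6.717e-06 + j0.0004426 A = 0.0004426∠89.1° A.
Step 6 — Complex power: S = V·I* = 7.523e-05 - j0.004957 VA.
Step 7 — Real power: P = Re(S) = 7.523e-05 W.
Step 8 — Reactive power: Q = Im(S) = -0.004957 VAR.
Step 9 — Apparent power: |S| = 0.004957 VA.
Step 10 — Power factor: PF = P/|S| = 0.01518 (leading).

(a) P = 7.523e-05 W  (b) Q = -0.004957 VAR  (c) S = 0.004957 VA  (d) PF = 0.01518 (leading)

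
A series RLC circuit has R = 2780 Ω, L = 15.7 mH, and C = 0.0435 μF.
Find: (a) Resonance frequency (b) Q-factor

Step 1 — Resonance condition Im(Z)=0 gives ω₀ = 1/√(LC).
Step 2 — ω₀ = 1/√(0.0157·4.35e-08) = 3.827e+04 rad/s.
Step 3 — f₀ = ω₀/(2π) = 6090 Hz.
Step 4 — Series Q: Q = ω₀L/R = 3.827e+04·0.0157/2780 = 0.2161.

(a) f₀ = 6090 Hz  (b) Q = 0.2161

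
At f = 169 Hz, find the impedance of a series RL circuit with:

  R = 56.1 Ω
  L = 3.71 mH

Step 1 — Angular frequency: ω = 2π·f = 2π·169 = 1062 rad/s.
Step 2 — Component impedances:
  R: Z = R = 56.1 Ω
  L: Z = jωL = j·1062·0.00371 = 0 + j3.939 Ω
Step 3 — Series combination: Z_total = R + L = 56.1 + j3.939 Ω = 56.24∠4.0° Ω.

Z = 56.1 + j3.939 Ω = 56.24∠4.0° Ω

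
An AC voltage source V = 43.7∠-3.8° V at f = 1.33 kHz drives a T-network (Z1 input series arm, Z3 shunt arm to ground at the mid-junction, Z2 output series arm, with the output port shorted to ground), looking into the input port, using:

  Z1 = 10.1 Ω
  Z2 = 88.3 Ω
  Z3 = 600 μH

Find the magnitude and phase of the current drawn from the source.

Step 1 — Angular frequency: ω = 2π·f = 2π·1330 = 8357 rad/s.
Step 2 — Component impedances:
  Z1: Z = R = 10.1 Ω
  Z2: Z = R = 88.3 Ω
  Z3: Z = jωL = j·8357·0.0006 = 0 + j5.014 Ω
Step 3 — With the output port shorted to ground, the output series arm Z2 runs from the junction to ground; the shunt arm Z3 also runs from the junction to ground. They appear in parallel: Z3 || Z2 = 0.2838 + j4.998 Ω.
Step 4 — Series with input arm Z1: Z_in = Z1 + (Z3 || Z2) = 10.38 + j4.998 Ω = 11.52∠25.7° Ω.
Step 5 — Source phasor: V = 43.7∠-3.8° V = 43.6 - j2.896 V.
Step 6 — Ohm's law: I = V / Z_total = (43.6 - j2.896) / (10.38 + j4.998) = 3.3 - j1.867 A.
Step 7 — Convert to polar: |I| = 3.792 A, ∠I = -29.5°.

I = 3.792∠-29.5° A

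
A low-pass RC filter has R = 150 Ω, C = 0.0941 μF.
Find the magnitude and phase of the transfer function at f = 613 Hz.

Step 1 — Angular frequency: ω = 2π·613 = 3852 rad/s.
Step 2 — Transfer function: H(jω) = 1/(1 + jωRC).
Step 3 — Denominator: 1 + jωRC = 1 + j·3852·150·9.41e-08 = 1 + j0.05437.
Step 4 — H = 0.9971 - j0.05421.
Step 5 — Magnitude: |H| = 0.9985 (-0.0 dB); phase: φ = -3.1°.

|H| = 0.9985 (-0.0 dB), φ = -3.1°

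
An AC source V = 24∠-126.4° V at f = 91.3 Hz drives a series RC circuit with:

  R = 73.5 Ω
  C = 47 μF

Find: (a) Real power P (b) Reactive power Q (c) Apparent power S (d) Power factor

Step 1 — Angular frequency: ω = 2π·f = 2π·91.3 = 573.7 rad/s.
Step 2 — Component impedances:
  R: Z = R = 73.5 Ω
  C: Z = 1/(jωC) = -j/(ω·C) = 0 - j37.09 Ω
Step 3 — Series combination: Z_total = R + C = 73.5 - j37.09 Ω = 82.33∠-26.8° Ω.
Step 4 — Source phasor: V = 24∠-126.4° V = -14.24 - j19.32 V.
Step 5 — Current: I = V / Z = -0.04873 - j0.2874 A = 0.2915∠-99.6° A.
Step 6 — Complex power: S = V·I* = 6.246 - j3.152 VA.
Step 7 — Real power: P = Re(S) = 6.246 W.
Step 8 — Reactive power: Q = Im(S) = -3.152 VAR.
Step 9 — Apparent power: |S| = 6.996 VA.
Step 10 — Power factor: PF = P/|S| = 0.8928 (leading).

(a) P = 6.246 W  (b) Q = -3.152 VAR  (c) S = 6.996 VA  (d) PF = 0.8928 (leading)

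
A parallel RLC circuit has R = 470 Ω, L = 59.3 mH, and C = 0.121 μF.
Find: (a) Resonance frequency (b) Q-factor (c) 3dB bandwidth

Step 1 — Resonance: ω₀ = 1/√(LC) = 1/√(0.0593·1.21e-07) = 1.181e+04 rad/s.
Step 2 — f₀ = ω₀/(2π) = 1879 Hz.
Step 3 — Parallel Q: Q = R/(ω₀L) = 470/(1.181e+04·0.0593) = 0.6714.
Step 4 — Bandwidth: Δω = ω₀/Q = 1.758e+04 rad/s; BW = Δω/(2π) = 2799 Hz.

(a) f₀ = 1879 Hz  (b) Q = 0.6714  (c) BW = 2799 Hz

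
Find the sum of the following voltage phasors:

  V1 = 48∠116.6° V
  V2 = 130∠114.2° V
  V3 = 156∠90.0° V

Step 1 — Convert each phasor to rectangular form:
  V1 = 48·(cos(116.6°) + j·sin(116.6°)) = -21.49 + j42.92 V
  V2 = 130·(cos(114.2°) + j·sin(114.2°)) = -53.29 + j118.6 V
  V3 = 156·(cos(90.0°) + j·sin(90.0°)) = 0 + j156 V
Step 2 — Sum components: V_total = -74.78 + j317.5 V.
Step 3 — Convert to polar: |V_total| = 326.2 V, ∠V_total = 103.3°.

V_total = 326.2∠103.3° V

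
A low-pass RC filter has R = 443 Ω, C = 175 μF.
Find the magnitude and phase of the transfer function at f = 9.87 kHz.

Step 1 — Angular frequency: ω = 2π·9870 = 6.202e+04 rad/s.
Step 2 — Transfer function: H(jω) = 1/(1 + jωRC).
Step 3 — Denominator: 1 + jωRC = 1 + j·6.202e+04·443·0.000175 = 1 + j4808.
Step 4 — H = 4.326e-08 - j0.000208.
Step 5 — Magnitude: |H| = 0.000208 (-73.6 dB); phase: φ = -90.0°.

|H| = 0.000208 (-73.6 dB), φ = -90.0°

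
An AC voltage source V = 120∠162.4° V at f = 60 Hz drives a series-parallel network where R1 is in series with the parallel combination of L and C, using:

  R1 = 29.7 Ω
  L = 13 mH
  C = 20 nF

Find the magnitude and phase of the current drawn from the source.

Step 1 — Angular frequency: ω = 2π·f = 2π·60 = 377 rad/s.
Step 2 — Component impedances:
  R1: Z = R = 29.7 Ω
  L: Z = jωL = j·377·0.013 = 0 + j4.901 Ω
  C: Z = 1/(jωC) = -j/(ω·C) = 0 - j1.326e+05 Ω
Step 3 — Parallel branch: L || C = 1/(1/L + 1/C) = 0 + j4.901 Ω.
Step 4 — Series with R1: Z_total = R1 + (L || C) = 29.7 + j4.901 Ω = 30.1∠9.4° Ω.
Step 5 — Source phasor: V = 120∠162.4° V = -114.4 + j36.28 V.
Step 6 — Ohm's law: I = V / Z_total = (-114.4 + j36.28) / (29.7 + j4.901) = -3.553 + j1.808 A.
Step 7 — Convert to polar: |I| = 3.986 A, ∠I = 153.0°.

I = 3.986∠153.0° A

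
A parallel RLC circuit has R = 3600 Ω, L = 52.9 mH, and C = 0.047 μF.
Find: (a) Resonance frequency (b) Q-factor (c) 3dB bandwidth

Step 1 — Resonance: ω₀ = 1/√(LC) = 1/√(0.0529·4.7e-08) = 2.006e+04 rad/s.
Step 2 — f₀ = ω₀/(2π) = 3192 Hz.
Step 3 — Parallel Q: Q = R/(ω₀L) = 3600/(2.006e+04·0.0529) = 3.393.
Step 4 — Bandwidth: Δω = ω₀/Q = 5910 rad/s; BW = Δω/(2π) = 940.6 Hz.

(a) f₀ = 3192 Hz  (b) Q = 3.393  (c) BW = 940.6 Hz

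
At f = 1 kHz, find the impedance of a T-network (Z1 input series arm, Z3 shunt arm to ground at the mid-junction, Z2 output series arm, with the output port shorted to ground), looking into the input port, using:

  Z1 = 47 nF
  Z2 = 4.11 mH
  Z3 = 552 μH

Step 1 — Angular frequency: ω = 2π·f = 2π·1000 = 6283 rad/s.
Step 2 — Component impedances:
  Z1: Z = 1/(jωC) = -j/(ω·C) = 0 - j3386 Ω
  Z2: Z = jωL = j·6283·0.00411 = 0 + j25.82 Ω
  Z3: Z = jωL = j·6283·0.000552 = 0 + j3.468 Ω
Step 3 — With the output port shorted to ground, the output series arm Z2 runs from the junction to ground; the shunt arm Z3 also runs from the junction to ground. They appear in parallel: Z3 || Z2 = 0 + j3.058 Ω.
Step 4 — Series with input arm Z1: Z_in = Z1 + (Z3 || Z2) = 0 - j3383 Ω = 3383∠-90.0° Ω.

Z = 0 - j3383 Ω = 3383∠-90.0° Ω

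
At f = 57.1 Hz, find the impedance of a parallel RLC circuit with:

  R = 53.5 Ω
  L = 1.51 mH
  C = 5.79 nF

Step 1 — Angular frequency: ω = 2π·f = 2π·57.1 = 358.8 rad/s.
Step 2 — Component impedances:
  R: Z = R = 53.5 Ω
  L: Z = jωL = j·358.8·0.00151 = 0 + j0.5417 Ω
  C: Z = 1/(jωC) = -j/(ω·C) = 0 - j4.814e+05 Ω
Step 3 — Parallel combination: 1/Z_total = 1/R + 1/L + 1/C; Z_total = 0.005485 + j0.5417 Ω = 0.5417∠89.4° Ω.

Z = 0.005485 + j0.5417 Ω = 0.5417∠89.4° Ω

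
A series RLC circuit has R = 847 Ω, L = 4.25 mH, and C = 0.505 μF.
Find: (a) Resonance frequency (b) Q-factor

Step 1 — Resonance condition Im(Z)=0 gives ω₀ = 1/√(LC).
Step 2 — ω₀ = 1/√(0.00425·5.05e-07) = 2.159e+04 rad/s.
Step 3 — f₀ = ω₀/(2π) = 3435 Hz.
Step 4 — Series Q: Q = ω₀L/R = 2.159e+04·0.00425/847 = 0.1083.

(a) f₀ = 3435 Hz  (b) Q = 0.1083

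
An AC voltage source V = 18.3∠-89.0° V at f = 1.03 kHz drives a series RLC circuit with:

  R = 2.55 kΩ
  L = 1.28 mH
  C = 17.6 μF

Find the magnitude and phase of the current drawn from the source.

Step 1 — Angular frequency: ω = 2π·f = 2π·1030 = 6472 rad/s.
Step 2 — Component impedances:
  R: Z = R = 2550 Ω
  L: Z = jωL = j·6472·0.00128 = 0 + j8.284 Ω
  C: Z = 1/(jωC) = -j/(ω·C) = 0 - j8.78 Ω
Step 3 — Series combination: Z_total = R + L + C = 2550 - j0.4958 Ω = 2550∠-0.0° Ω.
Step 4 — Source phasor: V = 18.3∠-89.0° V = 0.3194 - j18.3 V.
Step 5 — Ohm's law: I = V / Z_total = (0.3194 - j18.3) / (2550 - j0.4958) = 0.0001266 - j0.007175 A.
Step 6 — Convert to polar: |I| = 0.007176 A, ∠I = -89.0°.

I = 0.007176∠-89.0° A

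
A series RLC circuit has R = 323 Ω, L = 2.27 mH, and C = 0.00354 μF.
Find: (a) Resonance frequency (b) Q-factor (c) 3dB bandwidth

Step 1 — Resonance: ω₀ = 1/√(LC) = 1/√(0.00227·3.54e-09) = 3.528e+05 rad/s.
Step 2 — f₀ = ω₀/(2π) = 5.614e+04 Hz.
Step 3 — Series Q: Q = ω₀L/R = 3.528e+05·0.00227/323 = 2.479.
Step 4 — Bandwidth: Δω = ω₀/Q = 1.423e+05 rad/s; BW = Δω/(2π) = 2.265e+04 Hz.

(a) f₀ = 5.614e+04 Hz  (b) Q = 2.479  (c) BW = 2.265e+04 Hz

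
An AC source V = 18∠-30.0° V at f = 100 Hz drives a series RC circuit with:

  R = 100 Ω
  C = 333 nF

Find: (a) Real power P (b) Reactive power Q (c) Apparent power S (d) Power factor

Step 1 — Angular frequency: ω = 2π·f = 2π·100 = 628.3 rad/s.
Step 2 — Component impedances:
  R: Z = R = 100 Ω
  C: Z = 1/(jωC) = -j/(ω·C) = 0 - j4779 Ω
Step 3 — Series combination: Z_total = R + C = 100 - j4779 Ω = 4780∠-88.8° Ω.
Step 4 — Source phasor: V = 18∠-30.0° V = 15.59 - j9 V.
Step 5 — Current: I = V / Z = 0.00195 + j0.003221 A = 0.003765∠58.8° A.
Step 6 — Complex power: S = V·I* = 0.001418 - j0.06776 VA.
Step 7 — Real power: P = Re(S) = 0.001418 W.
Step 8 — Reactive power: Q = Im(S) = -0.06776 VAR.
Step 9 — Apparent power: |S| = 0.06778 VA.
Step 10 — Power factor: PF = P/|S| = 0.02092 (leading).

(a) P = 0.001418 W  (b) Q = -0.06776 VAR  (c) S = 0.06778 VA  (d) PF = 0.02092 (leading)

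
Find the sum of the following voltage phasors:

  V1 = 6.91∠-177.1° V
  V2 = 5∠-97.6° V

Step 1 — Convert each phasor to rectangular form:
  V1 = 6.91·(cos(-177.1°) + j·sin(-177.1°)) = -6.901 - j0.3496 V
  V2 = 5·(cos(-97.6°) + j·sin(-97.6°)) = -0.6613 - j4.956 V
Step 2 — Sum components: V_total = -7.562 - j5.306 V.
Step 3 — Convert to polar: |V_total| = 9.238 V, ∠V_total = -144.9°.

V_total = 9.238∠-144.9° V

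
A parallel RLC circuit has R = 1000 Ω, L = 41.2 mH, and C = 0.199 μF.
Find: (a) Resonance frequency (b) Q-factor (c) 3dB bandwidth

Step 1 — Resonance: ω₀ = 1/√(LC) = 1/√(0.0412·1.99e-07) = 1.104e+04 rad/s.
Step 2 — f₀ = ω₀/(2π) = 1758 Hz.
Step 3 — Parallel Q: Q = R/(ω₀L) = 1000/(1.104e+04·0.0412) = 2.198.
Step 4 — Bandwidth: Δω = ω₀/Q = 5025 rad/s; BW = Δω/(2π) = 799.8 Hz.

(a) f₀ = 1758 Hz  (b) Q = 2.198  (c) BW = 799.8 Hz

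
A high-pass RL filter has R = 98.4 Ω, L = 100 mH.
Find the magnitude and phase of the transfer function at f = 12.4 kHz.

Step 1 — Angular frequency: ω = 2π·1.24e+04 = 7.791e+04 rad/s.
Step 2 — Transfer function: H(jω) = jωL/(R + jωL).
Step 3 — Numerator jωL = j·7791; denominator R + jωL = 98.4 + j7791.
Step 4 — H = 0.9998 + j0.01263.
Step 5 — Magnitude: |H| = 0.9999 (-0.0 dB); phase: φ = 0.7°.

|H| = 0.9999 (-0.0 dB), φ = 0.7°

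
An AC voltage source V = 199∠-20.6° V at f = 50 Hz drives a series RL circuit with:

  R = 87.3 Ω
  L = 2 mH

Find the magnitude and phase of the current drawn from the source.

Step 1 — Angular frequency: ω = 2π·f = 2π·50 = 314.2 rad/s.
Step 2 — Component impedances:
  R: Z = R = 87.3 Ω
  L: Z = jωL = j·314.2·0.002 = 0 + j0.6283 Ω
Step 3 — Series combination: Z_total = R + L = 87.3 + j0.6283 Ω = 87.3∠0.4° Ω.
Step 4 — Source phasor: V = 199∠-20.6° V = 186.3 - j70.02 V.
Step 5 — Ohm's law: I = V / Z_total = (186.3 - j70.02) / (87.3 + j0.6283) = 2.128 - j0.8173 A.
Step 6 — Convert to polar: |I| = 2.279 A, ∠I = -21.0°.

I = 2.279∠-21.0° A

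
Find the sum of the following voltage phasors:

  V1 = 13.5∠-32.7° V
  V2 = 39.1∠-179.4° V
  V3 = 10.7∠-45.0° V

Step 1 — Convert each phasor to rectangular form:
  V1 = 13.5·(cos(-32.7°) + j·sin(-32.7°)) = 11.36 - j7.293 V
  V2 = 39.1·(cos(-179.4°) + j·sin(-179.4°)) = -39.1 - j0.4094 V
  V3 = 10.7·(cos(-45.0°) + j·sin(-45.0°)) = 7.566 - j7.566 V
Step 2 — Sum components: V_total = -20.17 - j15.27 V.
Step 3 — Convert to polar: |V_total| = 25.3 V, ∠V_total = -142.9°.

V_total = 25.3∠-142.9° V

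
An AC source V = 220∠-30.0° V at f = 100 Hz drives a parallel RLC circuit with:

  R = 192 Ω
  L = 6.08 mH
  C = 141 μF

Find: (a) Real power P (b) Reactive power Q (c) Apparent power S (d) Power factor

Step 1 — Angular frequency: ω = 2π·f = 2π·100 = 628.3 rad/s.
Step 2 — Component impedances:
  R: Z = R = 192 Ω
  L: Z = jωL = j·628.3·0.00608 = 0 + j3.82 Ω
  C: Z = 1/(jωC) = -j/(ω·C) = 0 - j11.29 Ω
Step 3 — Parallel combination: 1/Z_total = 1/R + 1/L + 1/C; Z_total = 0.1735 + j5.769 Ω = 5.772∠88.3° Ω.
Step 4 — Source phasor: V = 220∠-30.0° V = 190.5 - j110 V.
Step 5 — Current: I = V / Z = -18.06 - j33.57 A = 38.12∠-118.3° A.
Step 6 — Complex power: S = V·I* = 252.1 + j8382 VA.
Step 7 — Real power: P = Re(S) = 252.1 W.
Step 8 — Reactive power: Q = Im(S) = 8382 VAR.
Step 9 — Apparent power: |S| = 8385 VA.
Step 10 — Power factor: PF = P/|S| = 0.03006 (lagging).

(a) P = 252.1 W  (b) Q = 8382 VAR  (c) S = 8385 VA  (d) PF = 0.03006 (lagging)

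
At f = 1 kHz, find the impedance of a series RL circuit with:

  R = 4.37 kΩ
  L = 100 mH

Step 1 — Angular frequency: ω = 2π·f = 2π·1000 = 6283 rad/s.
Step 2 — Component impedances:
  R: Z = R = 4370 Ω
  L: Z = jωL = j·6283·0.1 = 0 + j628.3 Ω
Step 3 — Series combination: Z_total = R + L = 4370 + j628.3 Ω = 4415∠8.2° Ω.

Z = 4370 + j628.3 Ω = 4415∠8.2° Ω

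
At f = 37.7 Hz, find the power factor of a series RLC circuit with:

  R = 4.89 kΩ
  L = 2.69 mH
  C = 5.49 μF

Step 1 — Angular frequency: ω = 2π·f = 2π·37.7 = 236.9 rad/s.
Step 2 — Component impedances:
  R: Z = R = 4890 Ω
  L: Z = jωL = j·236.9·0.00269 = 0 + j0.6372 Ω
  C: Z = 1/(jωC) = -j/(ω·C) = 0 - j769 Ω
Step 3 — Series combination: Z_total = R + L + C = 4890 - j768.3 Ω = 4950∠-8.9° Ω.
Step 4 — Power factor: PF = cos(φ) = Re(Z)/|Z| = 4890/4950 = 0.9879.
Step 5 — Type: Im(Z) = -768.3 ⇒ leading (phase φ = -8.9°).

PF = 0.9879 (leading, φ = -8.9°)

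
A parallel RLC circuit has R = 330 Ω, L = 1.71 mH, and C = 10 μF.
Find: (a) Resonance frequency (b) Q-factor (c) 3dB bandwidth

Step 1 — Resonance: ω₀ = 1/√(LC) = 1/√(0.00171·1e-05) = 7647 rad/s.
Step 2 — f₀ = ω₀/(2π) = 1217 Hz.
Step 3 — Parallel Q: Q = R/(ω₀L) = 330/(7647·0.00171) = 25.24.
Step 4 — Bandwidth: Δω = ω₀/Q = 303 rad/s; BW = Δω/(2π) = 48.23 Hz.

(a) f₀ = 1217 Hz  (b) Q = 25.24  (c) BW = 48.23 Hz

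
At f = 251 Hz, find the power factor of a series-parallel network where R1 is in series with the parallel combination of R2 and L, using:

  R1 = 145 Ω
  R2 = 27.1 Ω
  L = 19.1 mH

Step 1 — Angular frequency: ω = 2π·f = 2π·251 = 1577 rad/s.
Step 2 — Component impedances:
  R1: Z = R = 145 Ω
  R2: Z = R = 27.1 Ω
  L: Z = jωL = j·1577·0.0191 = 0 + j30.12 Ω
Step 3 — Parallel branch: R2 || L = 1/(1/R2 + 1/L) = 14.98 + j13.47 Ω.
Step 4 — Series with R1: Z_total = R1 + (R2 || L) = 160 + j13.47 Ω = 160.5∠4.8° Ω.
Step 5 — Power factor: PF = cos(φ) = Re(Z)/|Z| = 159.98/160.54 = 0.9965.
Step 6 — Type: Im(Z) = 13.47 ⇒ lagging (phase φ = 4.8°).

PF = 0.9965 (lagging, φ = 4.8°)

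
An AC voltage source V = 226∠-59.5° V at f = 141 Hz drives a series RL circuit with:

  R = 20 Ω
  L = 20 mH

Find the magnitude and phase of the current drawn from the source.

Step 1 — Angular frequency: ω = 2π·f = 2π·141 = 885.9 rad/s.
Step 2 — Component impedances:
  R: Z = R = 20 Ω
  L: Z = jωL = j·885.9·0.02 = 0 + j17.72 Ω
Step 3 — Series combination: Z_total = R + L = 20 + j17.72 Ω = 26.72∠41.5° Ω.
Step 4 — Source phasor: V = 226∠-59.5° V = 114.7 - j194.7 V.
Step 5 — Ohm's law: I = V / Z_total = (114.7 - j194.7) / (20 + j17.72) = -1.619 - j8.302 A.
Step 6 — Convert to polar: |I| = 8.458 A, ∠I = -101.0°.

I = 8.458∠-101.0° A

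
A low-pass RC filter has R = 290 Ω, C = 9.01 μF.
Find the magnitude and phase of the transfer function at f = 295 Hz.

Step 1 — Angular frequency: ω = 2π·295 = 1854 rad/s.
Step 2 — Transfer function: H(jω) = 1/(1 + jωRC).
Step 3 — Denominator: 1 + jωRC = 1 + j·1854·290·9.01e-06 = 1 + j4.843.
Step 4 — H = 0.04089 - j0.198.
Step 5 — Magnitude: |H| = 0.2022 (-13.9 dB); phase: φ = -78.3°.

|H| = 0.2022 (-13.9 dB), φ = -78.3°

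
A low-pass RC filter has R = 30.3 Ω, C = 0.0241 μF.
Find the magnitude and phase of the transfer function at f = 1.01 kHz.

Step 1 — Angular frequency: ω = 2π·1010 = 6346 rad/s.
Step 2 — Transfer function: H(jω) = 1/(1 + jωRC).
Step 3 — Denominator: 1 + jωRC = 1 + j·6346·30.3·2.41e-08 = 1 + j0.004634.
Step 4 — H = 1 - j0.004634.
Step 5 — Magnitude: |H| = 1 (-0.0 dB); phase: φ = -0.3°.

|H| = 1 (-0.0 dB), φ = -0.3°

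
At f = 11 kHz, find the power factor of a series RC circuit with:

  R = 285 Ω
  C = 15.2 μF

Step 1 — Angular frequency: ω = 2π·f = 2π·1.1e+04 = 6.912e+04 rad/s.
Step 2 — Component impedances:
  R: Z = R = 285 Ω
  C: Z = 1/(jωC) = -j/(ω·C) = 0 - j0.9519 Ω
Step 3 — Series combination: Z_total = R + C = 285 - j0.9519 Ω = 285∠-0.2° Ω.
Step 4 — Power factor: PF = cos(φ) = Re(Z)/|Z| = 285/285 = 1.
Step 5 — Type: Im(Z) = -0.9519 ⇒ leading (phase φ = -0.2°).

PF = 1 (leading, φ = -0.2°)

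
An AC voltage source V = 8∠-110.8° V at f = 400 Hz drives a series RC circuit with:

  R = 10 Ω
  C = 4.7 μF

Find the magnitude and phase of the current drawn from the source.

Step 1 — Angular frequency: ω = 2π·f = 2π·400 = 2513 rad/s.
Step 2 — Component impedances:
  R: Z = R = 10 Ω
  C: Z = 1/(jωC) = -j/(ω·C) = 0 - j84.66 Ω
Step 3 — Series combination: Z_total = R + C = 10 - j84.66 Ω = 85.25∠-83.3° Ω.
Step 4 — Source phasor: V = 8∠-110.8° V = -2.841 - j7.479 V.
Step 5 — Ohm's law: I = V / Z_total = (-2.841 - j7.479) / (10 - j84.66) = 0.08322 - j0.04339 A.
Step 6 — Convert to polar: |I| = 0.09385 A, ∠I = -27.5°.

I = 0.09385∠-27.5° A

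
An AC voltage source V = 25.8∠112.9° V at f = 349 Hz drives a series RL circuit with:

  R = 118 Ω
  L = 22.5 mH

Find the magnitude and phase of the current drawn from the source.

Step 1 — Angular frequency: ω = 2π·f = 2π·349 = 2193 rad/s.
Step 2 — Component impedances:
  R: Z = R = 118 Ω
  L: Z = jωL = j·2193·0.0225 = 0 + j49.34 Ω
Step 3 — Series combination: Z_total = R + L = 118 + j49.34 Ω = 127.9∠22.7° Ω.
Step 4 — Source phasor: V = 25.8∠112.9° V = -10.04 + j23.77 V.
Step 5 — Ohm's law: I = V / Z_total = (-10.04 + j23.77) / (118 + j49.34) = -0.0007358 + j0.2017 A.
Step 6 — Convert to polar: |I| = 0.2017 A, ∠I = 90.2°.

I = 0.2017∠90.2° A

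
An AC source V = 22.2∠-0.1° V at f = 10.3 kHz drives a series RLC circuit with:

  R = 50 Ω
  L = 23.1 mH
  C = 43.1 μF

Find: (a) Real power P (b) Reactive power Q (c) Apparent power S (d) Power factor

Step 1 — Angular frequency: ω = 2π·f = 2π·1.03e+04 = 6.472e+04 rad/s.
Step 2 — Component impedances:
  R: Z = R = 50 Ω
  L: Z = jωL = j·6.472e+04·0.0231 = 0 + j1495 Ω
  C: Z = 1/(jωC) = -j/(ω·C) = 0 - j0.3585 Ω
Step 3 — Series combination: Z_total = R + L + C = 50 + j1495 Ω = 1495∠88.1° Ω.
Step 4 — Source phasor: V = 22.2∠-0.1° V = 22.2 - j0.03875 V.
Step 5 — Current: I = V / Z = 0.0004705 - j0.01484 A = 0.01485∠-88.2° A.
Step 6 — Complex power: S = V·I* = 0.01102 + j0.3294 VA.
Step 7 — Real power: P = Re(S) = 0.01102 W.
Step 8 — Reactive power: Q = Im(S) = 0.3294 VAR.
Step 9 — Apparent power: |S| = 0.3296 VA.
Step 10 — Power factor: PF = P/|S| = 0.03344 (lagging).

(a) P = 0.01102 W  (b) Q = 0.3294 VAR  (c) S = 0.3296 VA  (d) PF = 0.03344 (lagging)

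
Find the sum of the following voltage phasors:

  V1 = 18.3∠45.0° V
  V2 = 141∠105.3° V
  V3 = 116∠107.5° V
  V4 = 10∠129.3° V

Step 1 — Convert each phasor to rectangular form:
  V1 = 18.3·(cos(45.0°) + j·sin(45.0°)) = 12.94 + j12.94 V
  V2 = 141·(cos(105.3°) + j·sin(105.3°)) = -37.21 + j136 V
  V3 = 116·(cos(107.5°) + j·sin(107.5°)) = -34.88 + j110.6 V
  V4 = 10·(cos(129.3°) + j·sin(129.3°)) = -6.334 + j7.738 V
Step 2 — Sum components: V_total = -65.48 + j267.3 V.
Step 3 — Convert to polar: |V_total| = 275.2 V, ∠V_total = 103.8°.

V_total = 275.2∠103.8° V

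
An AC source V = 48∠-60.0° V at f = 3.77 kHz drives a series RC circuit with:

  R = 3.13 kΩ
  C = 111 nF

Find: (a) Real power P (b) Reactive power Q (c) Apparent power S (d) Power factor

Step 1 — Angular frequency: ω = 2π·f = 2π·3770 = 2.369e+04 rad/s.
Step 2 — Component impedances:
  R: Z = R = 3130 Ω
  C: Z = 1/(jωC) = -j/(ω·C) = 0 - j380.3 Ω
Step 3 — Series combination: Z_total = R + C = 3130 - j380.3 Ω = 3153∠-6.9° Ω.
Step 4 — Source phasor: V = 48∠-60.0° V = 24 - j41.57 V.
Step 5 — Current: I = V / Z = 0.009146 - j0.01217 A = 0.01522∠-53.1° A.
Step 6 — Complex power: S = V·I* = 0.7254 - j0.08814 VA.
Step 7 — Real power: P = Re(S) = 0.7254 W.
Step 8 — Reactive power: Q = Im(S) = -0.08814 VAR.
Step 9 — Apparent power: |S| = 0.7307 VA.
Step 10 — Power factor: PF = P/|S| = 0.9927 (leading).

(a) P = 0.7254 W  (b) Q = -0.08814 VAR  (c) S = 0.7307 VA  (d) PF = 0.9927 (leading)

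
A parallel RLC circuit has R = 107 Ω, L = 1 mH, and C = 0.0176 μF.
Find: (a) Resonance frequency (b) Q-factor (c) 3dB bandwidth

Step 1 — Resonance: ω₀ = 1/√(LC) = 1/√(0.001·1.76e-08) = 2.384e+05 rad/s.
Step 2 — f₀ = ω₀/(2π) = 3.794e+04 Hz.
Step 3 — Parallel Q: Q = R/(ω₀L) = 107/(2.384e+05·0.001) = 0.4489.
Step 4 — Bandwidth: Δω = ω₀/Q = 5.31e+05 rad/s; BW = Δω/(2π) = 8.451e+04 Hz.

(a) f₀ = 3.794e+04 Hz  (b) Q = 0.4489  (c) BW = 8.451e+04 Hz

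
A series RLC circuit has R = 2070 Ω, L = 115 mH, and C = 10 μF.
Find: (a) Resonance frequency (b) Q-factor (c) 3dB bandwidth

Step 1 — Resonance: ω₀ = 1/√(LC) = 1/√(0.115·1e-05) = 932.5 rad/s.
Step 2 — f₀ = ω₀/(2π) = 148.4 Hz.
Step 3 — Series Q: Q = ω₀L/R = 932.5·0.115/2070 = 0.05181.
Step 4 — Bandwidth: Δω = ω₀/Q = 1.8e+04 rad/s; BW = Δω/(2π) = 2865 Hz.

(a) f₀ = 148.4 Hz  (b) Q = 0.05181  (c) BW = 2865 Hz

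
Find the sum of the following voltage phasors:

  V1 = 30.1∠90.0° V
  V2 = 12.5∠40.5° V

Step 1 — Convert each phasor to rectangular form:
  V1 = 30.1·(cos(90.0°) + j·sin(90.0°)) = 0 + j30.1 V
  V2 = 12.5·(cos(40.5°) + j·sin(40.5°)) = 9.505 + j8.118 V
Step 2 — Sum components: V_total = 9.505 + j38.22 V.
Step 3 — Convert to polar: |V_total| = 39.38 V, ∠V_total = 76.0°.

V_total = 39.38∠76.0° V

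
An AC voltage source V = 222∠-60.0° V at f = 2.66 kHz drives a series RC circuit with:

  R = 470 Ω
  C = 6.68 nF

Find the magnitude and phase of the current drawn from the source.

Step 1 — Angular frequency: ω = 2π·f = 2π·2660 = 1.671e+04 rad/s.
Step 2 — Component impedances:
  R: Z = R = 470 Ω
  C: Z = 1/(jωC) = -j/(ω·C) = 0 - j8957 Ω
Step 3 — Series combination: Z_total = R + C = 470 - j8957 Ω = 8969∠-87.0° Ω.
Step 4 — Source phasor: V = 222∠-60.0° V = 111 - j192.3 V.
Step 5 — Ohm's law: I = V / Z_total = (111 - j192.3) / (470 - j8957) = 0.02205 + j0.01124 A.
Step 6 — Convert to polar: |I| = 0.02475 A, ∠I = 27.0°.

I = 0.02475∠27.0° A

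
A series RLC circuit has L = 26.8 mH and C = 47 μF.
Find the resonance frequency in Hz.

Step 1 — Resonance condition Im(Z)=0 gives ω₀ = 1/√(LC).
Step 2 — ω₀ = 1/√(0.0268·4.7e-05) = 891 rad/s.
Step 3 — f₀ = ω₀/(2π) = 141.8 Hz.

f₀ = 141.8 Hz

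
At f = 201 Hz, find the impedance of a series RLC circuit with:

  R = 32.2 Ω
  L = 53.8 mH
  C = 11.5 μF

Step 1 — Angular frequency: ω = 2π·f = 2π·201 = 1263 rad/s.
Step 2 — Component impedances:
  R: Z = R = 32.2 Ω
  L: Z = jωL = j·1263·0.0538 = 0 + j67.95 Ω
  C: Z = 1/(jωC) = -j/(ω·C) = 0 - j68.85 Ω
Step 3 — Series combination: Z_total = R + L + C = 32.2 - j0.9084 Ω = 32.21∠-1.6° Ω.

Z = 32.2 - j0.9084 Ω = 32.21∠-1.6° Ω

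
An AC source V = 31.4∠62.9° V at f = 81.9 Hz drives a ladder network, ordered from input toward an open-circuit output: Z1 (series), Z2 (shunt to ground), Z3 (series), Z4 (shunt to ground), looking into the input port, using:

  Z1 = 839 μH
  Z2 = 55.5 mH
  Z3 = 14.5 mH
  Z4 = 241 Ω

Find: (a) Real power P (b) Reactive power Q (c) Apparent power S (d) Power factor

Step 1 — Angular frequency: ω = 2π·f = 2π·81.9 = 514.6 rad/s.
Step 2 — Component impedances:
  Z1: Z = jωL = j·514.6·0.000839 = 0 + j0.4317 Ω
  Z2: Z = jωL = j·514.6·0.0555 = 0 + j28.56 Ω
  Z3: Z = jωL = j·514.6·0.0145 = 0 + j7.462 Ω
  Z4: Z = R = 241 Ω
Step 3 — Ladder network (open output): work backward from the far end, alternating series and parallel combinations. Z_in = 3.311 + j28.5 Ω = 28.69∠83.4° Ω.
Step 4 — Source phasor: V = 31.4∠62.9° V = 14.3 + j27.95 V.
Step 5 — Current: I = V / Z = 1.025 - j0.3828 A = 1.095∠-20.5° A.
Step 6 — Complex power: S = V·I* = 3.966 + j34.14 VA.
Step 7 — Real power: P = Re(S) = 3.966 W.
Step 8 — Reactive power: Q = Im(S) = 34.14 VAR.
Step 9 — Apparent power: |S| = 34.37 VA.
Step 10 — Power factor: PF = P/|S| = 0.1154 (lagging).

(a) P = 3.966 W  (b) Q = 34.14 VAR  (c) S = 34.37 VA  (d) PF = 0.1154 (lagging)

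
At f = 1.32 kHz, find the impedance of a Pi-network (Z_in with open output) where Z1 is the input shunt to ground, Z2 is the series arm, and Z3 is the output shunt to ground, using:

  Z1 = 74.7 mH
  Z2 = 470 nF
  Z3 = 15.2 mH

Step 1 — Angular frequency: ω = 2π·f = 2π·1320 = 8294 rad/s.
Step 2 — Component impedances:
  Z1: Z = jωL = j·8294·0.0747 = 0 + j619.5 Ω
  Z2: Z = 1/(jωC) = -j/(ω·C) = 0 - j256.5 Ω
  Z3: Z = jωL = j·8294·0.0152 = 0 + j126.1 Ω
Step 3 — With open output, the series arm Z2 and the output shunt Z3 appear in series to ground: Z2 + Z3 = 0 - j130.5 Ω.
Step 4 — Parallel with input shunt Z1: Z_in = Z1 || (Z2 + Z3) = 0 - j165.3 Ω = 165.3∠-90.0° Ω.

Z = 0 - j165.3 Ω = 165.3∠-90.0° Ω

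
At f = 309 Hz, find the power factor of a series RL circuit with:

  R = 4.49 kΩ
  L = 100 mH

Step 1 — Angular frequency: ω = 2π·f = 2π·309 = 1942 rad/s.
Step 2 — Component impedances:
  R: Z = R = 4490 Ω
  L: Z = jωL = j·1942·0.1 = 0 + j194.2 Ω
Step 3 — Series combination: Z_total = R + L = 4490 + j194.2 Ω = 4494∠2.5° Ω.
Step 4 — Power factor: PF = cos(φ) = Re(Z)/|Z| = 4490/4494 = 0.9991.
Step 5 — Type: Im(Z) = 194.2 ⇒ lagging (phase φ = 2.5°).

PF = 0.9991 (lagging, φ = 2.5°)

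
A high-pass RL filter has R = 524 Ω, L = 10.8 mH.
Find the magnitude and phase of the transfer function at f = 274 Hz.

Step 1 — Angular frequency: ω = 2π·274 = 1722 rad/s.
Step 2 — Transfer function: H(jω) = jωL/(R + jωL).
Step 3 — Numerator jωL = j·18.59; denominator R + jωL = 524 + j18.59.
Step 4 — H = 0.001257 + j0.03544.
Step 5 — Magnitude: |H| = 0.03546 (-29.0 dB); phase: φ = 88.0°.

|H| = 0.03546 (-29.0 dB), φ = 88.0°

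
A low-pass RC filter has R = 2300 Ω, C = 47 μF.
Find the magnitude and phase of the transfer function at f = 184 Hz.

Step 1 — Angular frequency: ω = 2π·184 = 1156 rad/s.
Step 2 — Transfer function: H(jω) = 1/(1 + jωRC).
Step 3 — Denominator: 1 + jωRC = 1 + j·1156·2300·4.7e-05 = 1 + j125.
Step 4 — H = 6.402e-05 - j0.008001.
Step 5 — Magnitude: |H| = 0.008001 (-41.9 dB); phase: φ = -89.5°.

|H| = 0.008001 (-41.9 dB), φ = -89.5°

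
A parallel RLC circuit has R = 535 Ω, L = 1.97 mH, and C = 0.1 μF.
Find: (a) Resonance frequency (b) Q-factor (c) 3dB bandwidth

Step 1 — Resonance: ω₀ = 1/√(LC) = 1/√(0.00197·1e-07) = 7.125e+04 rad/s.
Step 2 — f₀ = ω₀/(2π) = 1.134e+04 Hz.
Step 3 — Parallel Q: Q = R/(ω₀L) = 535/(7.125e+04·0.00197) = 3.812.
Step 4 — Bandwidth: Δω = ω₀/Q = 1.869e+04 rad/s; BW = Δω/(2π) = 2975 Hz.

(a) f₀ = 1.134e+04 Hz  (b) Q = 3.812  (c) BW = 2975 Hz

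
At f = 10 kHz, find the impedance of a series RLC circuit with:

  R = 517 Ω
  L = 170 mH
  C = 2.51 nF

Step 1 — Angular frequency: ω = 2π·f = 2π·1e+04 = 6.283e+04 rad/s.
Step 2 — Component impedances:
  R: Z = R = 517 Ω
  L: Z = jωL = j·6.283e+04·0.17 = 0 + j1.068e+04 Ω
  C: Z = 1/(jωC) = -j/(ω·C) = 0 - j6341 Ω
Step 3 — Series combination: Z_total = R + L + C = 517 + j4341 Ω = 4371∠83.2° Ω.

Z = 517 + j4341 Ω = 4371∠83.2° Ω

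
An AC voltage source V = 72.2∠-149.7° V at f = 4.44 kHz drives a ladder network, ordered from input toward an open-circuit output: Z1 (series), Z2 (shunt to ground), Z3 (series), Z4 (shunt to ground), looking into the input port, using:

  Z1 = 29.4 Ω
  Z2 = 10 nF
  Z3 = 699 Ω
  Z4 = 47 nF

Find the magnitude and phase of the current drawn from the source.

Step 1 — Angular frequency: ω = 2π·f = 2π·4440 = 2.79e+04 rad/s.
Step 2 — Component impedances:
  Z1: Z = R = 29.4 Ω
  Z2: Z = 1/(jωC) = -j/(ω·C) = 0 - j3585 Ω
  Z3: Z = R = 699 Ω
  Z4: Z = 1/(jωC) = -j/(ω·C) = 0 - j762.7 Ω
Step 3 — Ladder network (open output): work backward from the far end, alternating series and parallel combinations. Z_in = 492.7 - j703.4 Ω = 858.7∠-55.0° Ω.
Step 4 — Source phasor: V = 72.2∠-149.7° V = -62.34 - j36.43 V.
Step 5 — Ohm's law: I = V / Z_total = (-62.34 - j36.43) / (492.7 - j703.4) = -0.006903 - j0.08379 A.
Step 6 — Convert to polar: |I| = 0.08408 A, ∠I = -94.7°.

I = 0.08408∠-94.7° A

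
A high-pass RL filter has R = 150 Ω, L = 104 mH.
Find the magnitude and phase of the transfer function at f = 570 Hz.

Step 1 — Angular frequency: ω = 2π·570 = 3581 rad/s.
Step 2 — Transfer function: H(jω) = jωL/(R + jωL).
Step 3 — Numerator jωL = j·372.5; denominator R + jωL = 150 + j372.5.
Step 4 — H = 0.8604 + j0.3465.
Step 5 — Magnitude: |H| = 0.9276 (-0.7 dB); phase: φ = 21.9°.

|H| = 0.9276 (-0.7 dB), φ = 21.9°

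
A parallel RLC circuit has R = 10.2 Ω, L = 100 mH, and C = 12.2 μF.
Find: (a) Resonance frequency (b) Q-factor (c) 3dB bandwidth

Step 1 — Resonance: ω₀ = 1/√(LC) = 1/√(0.1·1.22e-05) = 905.4 rad/s.
Step 2 — f₀ = ω₀/(2π) = 144.1 Hz.
Step 3 — Parallel Q: Q = R/(ω₀L) = 10.2/(905.4·0.1) = 0.1127.
Step 4 — Bandwidth: Δω = ω₀/Q = 8036 rad/s; BW = Δω/(2π) = 1279 Hz.

(a) f₀ = 144.1 Hz  (b) Q = 0.1127  (c) BW = 1279 Hz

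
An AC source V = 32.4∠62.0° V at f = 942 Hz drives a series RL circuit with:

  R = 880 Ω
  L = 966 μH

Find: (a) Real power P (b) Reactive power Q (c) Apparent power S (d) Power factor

Step 1 — Angular frequency: ω = 2π·f = 2π·942 = 5919 rad/s.
Step 2 — Component impedances:
  R: Z = R = 880 Ω
  L: Z = jωL = j·5919·0.000966 = 0 + j5.718 Ω
Step 3 — Series combination: Z_total = R + L = 880 + j5.718 Ω = 880∠0.4° Ω.
Step 4 — Source phasor: V = 32.4∠62.0° V = 15.21 + j28.61 V.
Step 5 — Current: I = V / Z = 0.0175 + j0.03239 A = 0.03682∠61.6° A.
Step 6 — Complex power: S = V·I* = 1.193 + j0.00775 VA.
Step 7 — Real power: P = Re(S) = 1.193 W.
Step 8 — Reactive power: Q = Im(S) = 0.00775 VAR.
Step 9 — Apparent power: |S| = 1.193 VA.
Step 10 — Power factor: PF = P/|S| = 1 (lagging).

(a) P = 1.193 W  (b) Q = 0.00775 VAR  (c) S = 1.193 VA  (d) PF = 1 (lagging)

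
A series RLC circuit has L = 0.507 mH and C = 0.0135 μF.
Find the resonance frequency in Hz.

Step 1 — Resonance condition Im(Z)=0 gives ω₀ = 1/√(LC).
Step 2 — ω₀ = 1/√(0.000507·1.35e-08) = 3.822e+05 rad/s.
Step 3 — f₀ = ω₀/(2π) = 6.083e+04 Hz.

f₀ = 6.083e+04 Hz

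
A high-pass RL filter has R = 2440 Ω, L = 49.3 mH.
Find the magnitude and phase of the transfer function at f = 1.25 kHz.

Step 1 — Angular frequency: ω = 2π·1250 = 7854 rad/s.
Step 2 — Transfer function: H(jω) = jωL/(R + jωL).
Step 3 — Numerator jωL = j·387.2; denominator R + jωL = 2440 + j387.2.
Step 4 — H = 0.02456 + j0.1548.
Step 5 — Magnitude: |H| = 0.1567 (-16.1 dB); phase: φ = 81.0°.

|H| = 0.1567 (-16.1 dB), φ = 81.0°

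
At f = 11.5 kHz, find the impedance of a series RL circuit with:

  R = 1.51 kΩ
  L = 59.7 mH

Step 1 — Angular frequency: ω = 2π·f = 2π·1.15e+04 = 7.226e+04 rad/s.
Step 2 — Component impedances:
  R: Z = R = 1510 Ω
  L: Z = jωL = j·7.226e+04·0.0597 = 0 + j4314 Ω
Step 3 — Series combination: Z_total = R + L = 1510 + j4314 Ω = 4570∠70.7° Ω.

Z = 1510 + j4314 Ω = 4570∠70.7° Ω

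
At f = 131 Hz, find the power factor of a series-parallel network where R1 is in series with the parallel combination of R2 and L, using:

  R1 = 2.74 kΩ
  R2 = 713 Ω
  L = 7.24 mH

Step 1 — Angular frequency: ω = 2π·f = 2π·131 = 823.1 rad/s.
Step 2 — Component impedances:
  R1: Z = R = 2740 Ω
  R2: Z = R = 713 Ω
  L: Z = jωL = j·823.1·0.00724 = 0 + j5.959 Ω
Step 3 — Parallel branch: R2 || L = 1/(1/R2 + 1/L) = 0.0498 + j5.959 Ω.
Step 4 — Series with R1: Z_total = R1 + (R2 || L) = 2740 + j5.959 Ω = 2740∠0.1° Ω.
Step 5 — Power factor: PF = cos(φ) = Re(Z)/|Z| = 2740/2740 = 1.
Step 6 — Type: Im(Z) = 5.959 ⇒ lagging (phase φ = 0.1°).

PF = 1 (lagging, φ = 0.1°)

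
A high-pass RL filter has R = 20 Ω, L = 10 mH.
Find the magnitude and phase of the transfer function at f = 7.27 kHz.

Step 1 — Angular frequency: ω = 2π·7270 = 4.568e+04 rad/s.
Step 2 — Transfer function: H(jω) = jωL/(R + jωL).
Step 3 — Numerator jωL = j·456.8; denominator R + jωL = 20 + j456.8.
Step 4 — H = 0.9981 + j0.0437.
Step 5 — Magnitude: |H| = 0.999 (-0.0 dB); phase: φ = 2.5°.

|H| = 0.999 (-0.0 dB), φ = 2.5°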